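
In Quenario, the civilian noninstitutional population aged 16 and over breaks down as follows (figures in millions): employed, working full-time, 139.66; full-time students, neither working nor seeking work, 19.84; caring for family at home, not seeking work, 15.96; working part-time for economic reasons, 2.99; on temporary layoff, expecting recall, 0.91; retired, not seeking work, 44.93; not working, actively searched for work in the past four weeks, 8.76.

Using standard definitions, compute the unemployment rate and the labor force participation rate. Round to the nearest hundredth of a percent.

Employed = 139.66 + 2.99 = 142.65 million (anyone who worked, including part-time for economic reasons, counts as employed).
Unemployed = 0.91 + 8.76 = 9.67 million (jobless and actively searching, or on temporary layoff).
Labor force = 142.65 + 9.67 = 152.32 million.
Not in labor force = 19.84 + 15.96 + 44.93 = 80.73 million (those not working and not actively searching are outside the labor force).
Civilian working-age population = 152.32 + 80.73 = 233.05 million.
Unemployment rate = 9.67 / 152.32 = 6.35%.
Labor force participation rate = 152.32 / 233.05 = 65.36%.

Unemployment rate ≈ 6.35%; labor force participation rate ≈ 65.36%.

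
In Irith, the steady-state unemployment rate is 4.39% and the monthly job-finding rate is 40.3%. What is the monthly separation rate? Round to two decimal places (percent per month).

Separation rate ≈ 1.85% per month.

From u* = s/(s+f): s = u·f/(1−u).
s = 0.0439 × 40.3 / (1 − 0.0439) = 1.7692 / 0.9561 ≈ 1.85% per month.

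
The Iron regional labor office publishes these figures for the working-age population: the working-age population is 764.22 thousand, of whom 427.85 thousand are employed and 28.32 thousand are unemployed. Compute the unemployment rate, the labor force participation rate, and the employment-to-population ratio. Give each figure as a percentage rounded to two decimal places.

Labor force = employed + unemployed = 427.85 + 28.32 = 456.17 thousand.
Unemployment rate = 28.32 / 456.17 = 6.21%.
Labor force participation rate = 456.17 / 764.22 = 59.69%.
Employment-population ratio = 427.85 / 764.22 = 55.99%.

Unemployment rate ≈ 6.21%; labor force participation rate ≈ 59.69%; employment-population ratio ≈ 55.99%.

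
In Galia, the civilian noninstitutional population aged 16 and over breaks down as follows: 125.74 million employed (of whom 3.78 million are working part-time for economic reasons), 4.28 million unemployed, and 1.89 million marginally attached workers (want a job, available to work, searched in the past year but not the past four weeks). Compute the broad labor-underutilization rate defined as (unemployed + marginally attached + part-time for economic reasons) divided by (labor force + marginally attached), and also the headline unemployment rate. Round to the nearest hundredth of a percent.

Labor force = 125.74 + 4.28 = 130.02 million.
Numerator = 4.28 + 1.89 + 3.78 = 9.95 million.
Denominator = 130.02 + 1.89 = 131.91 million.
Broad rate = 9.95 / 131.91 = 7.54%.
Headline unemployment rate = 4.28 / 130.02 = 3.29%.

Broad underutilization rate ≈ 7.54%; headline unemployment rate ≈ 3.29%.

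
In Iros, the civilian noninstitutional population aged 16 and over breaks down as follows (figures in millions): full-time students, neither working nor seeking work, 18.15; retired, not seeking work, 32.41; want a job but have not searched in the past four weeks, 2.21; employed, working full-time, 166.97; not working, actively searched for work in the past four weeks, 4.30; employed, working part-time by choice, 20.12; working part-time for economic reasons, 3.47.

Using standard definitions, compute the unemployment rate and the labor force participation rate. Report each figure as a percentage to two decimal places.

Unemployment rate ≈ 2.21%; labor force participation rate ≈ 78.69%.

Employed = 166.97 + 20.12 + 3.47 = 190.56 million (anyone who worked, including part-time for economic reasons, counts as employed).
Unemployed = 4.30 million.
Labor force = 190.56 + 4.30 = 194.86 million.
Not in labor force = 18.15 + 32.41 + 2.21 = 52.77 million (those not working and not actively searching are outside the labor force — including those who want a job but have given up searching).
Civilian working-age population = 194.86 + 52.77 = 247.63 million.
Unemployment rate = 4.30 / 194.86 = 2.21%.
Labor force participation rate = 194.86 / 247.63 = 78.69%.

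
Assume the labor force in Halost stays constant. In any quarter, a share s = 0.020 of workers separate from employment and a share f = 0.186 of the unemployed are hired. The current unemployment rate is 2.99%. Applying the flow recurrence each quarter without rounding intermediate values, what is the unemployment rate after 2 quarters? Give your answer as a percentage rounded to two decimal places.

With a fixed labor force, u_{t+1} = u_t + s·(1−u_t) − f·u_t = u_t·(1−s−f) + s.
Here 1−s−f = 0.794 and s = 0.020.
u_1 = 0.029900 × 0.794 + 0.020 = 0.043741.
u_2 = 0.043741 × 0.794 + 0.020 = 0.054730.

Unemployment rate after two quarters ≈ 5.47%.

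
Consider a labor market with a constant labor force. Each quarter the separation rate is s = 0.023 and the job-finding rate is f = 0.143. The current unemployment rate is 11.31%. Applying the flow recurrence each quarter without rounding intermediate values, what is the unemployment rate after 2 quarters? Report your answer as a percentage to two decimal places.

With a fixed labor force, u_{t+1} = u_t + s·(1−u_t) − f·u_t = u_t·(1−s−f) + s.
Here 1−s−f = 0.834 and s = 0.023.
u_1 = 0.113100 × 0.834 + 0.023 = 0.117325.
u_2 = 0.117325 × 0.834 + 0.023 = 0.120849.

Unemployment rate after two quarters ≈ 12.08%.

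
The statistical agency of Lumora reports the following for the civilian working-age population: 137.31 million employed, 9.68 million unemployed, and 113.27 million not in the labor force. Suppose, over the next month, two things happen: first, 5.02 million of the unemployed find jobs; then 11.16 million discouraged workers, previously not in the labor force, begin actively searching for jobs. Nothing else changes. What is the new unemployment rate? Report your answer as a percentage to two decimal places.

Initially, labor force = 137.31 + 9.68 = 146.99 million, so u = 9.68/146.99 = 6.59%.
After the first change, unemployed falls and employed rises by 5.02; labor force unchanged → E = 142.33, U = 4.66, labor force = 146.99 million.
After the second change, unemployed and labor force both rise by 11.16 → E = 142.33, U = 15.82, labor force = 158.15 million.
New unemployment rate = 15.82 / 158.15 = 10.00%.

New unemployment rate ≈ 10.00%.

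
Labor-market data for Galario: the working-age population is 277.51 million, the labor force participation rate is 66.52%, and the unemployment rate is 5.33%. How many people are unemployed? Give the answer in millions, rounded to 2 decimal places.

Labor force = 0.6652 × 277.51 = 184.60 million.
Unemployed = 0.0533 × 184.60 ≈ 9.84 million.

About 9.84 million are unemployed.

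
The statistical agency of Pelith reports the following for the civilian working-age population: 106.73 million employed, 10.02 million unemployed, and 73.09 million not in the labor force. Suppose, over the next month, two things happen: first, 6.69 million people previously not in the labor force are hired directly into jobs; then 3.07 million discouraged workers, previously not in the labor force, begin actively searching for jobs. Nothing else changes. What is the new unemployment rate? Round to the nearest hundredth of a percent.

New unemployment rate ≈ 10.35%.

Initially, labor force = 106.73 + 10.02 = 116.75 million, so u = 10.02/116.75 = 8.58%.
After the first change, employed and labor force both rise by 6.69; unemployed unchanged → E = 113.42, U = 10.02, labor force = 123.44 million.
After the second change, unemployed and labor force both rise by 3.07 → E = 113.42, U = 13.09, labor force = 126.51 million.
New unemployment rate = 13.09 / 126.51 = 10.35%.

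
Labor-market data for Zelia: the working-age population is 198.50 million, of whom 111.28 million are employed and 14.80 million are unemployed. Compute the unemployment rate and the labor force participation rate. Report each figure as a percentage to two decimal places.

Unemployment rate ≈ 11.74%; labor force participation rate ≈ 63.52%.

Labor force = employed + unemployed = 111.28 + 14.80 = 126.08 million.
Unemployment rate = 14.80 / 126.08 = 11.74%.
Labor force participation rate = 126.08 / 198.50 = 63.52%.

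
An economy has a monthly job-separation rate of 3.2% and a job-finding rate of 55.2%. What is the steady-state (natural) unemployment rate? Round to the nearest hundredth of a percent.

Steady-state unemployment rate ≈ 5.48%.

At steady state the flows balance: s·E = f·U, so U/(E+U) = s/(s+f).
u* = 3.2 / (3.2 + 55.2) = 3.2 / 58.40 = 5.48%.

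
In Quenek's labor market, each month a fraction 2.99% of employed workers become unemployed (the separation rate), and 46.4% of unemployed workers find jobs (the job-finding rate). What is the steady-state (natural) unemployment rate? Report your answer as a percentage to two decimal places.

At steady state the flows balance: s·E = f·U, so U/(E+U) = s/(s+f).
u* = 2.99 / (2.99 + 46.4) = 2.99 / 49.39 = 6.05%.

Steady-state unemployment rate ≈ 6.05%.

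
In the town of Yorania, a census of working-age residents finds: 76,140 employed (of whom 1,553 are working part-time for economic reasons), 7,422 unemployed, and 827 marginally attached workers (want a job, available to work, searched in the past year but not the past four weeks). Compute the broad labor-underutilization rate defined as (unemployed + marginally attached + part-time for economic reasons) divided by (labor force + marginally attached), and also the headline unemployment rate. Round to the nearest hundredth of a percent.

Broad underutilization rate ≈ 11.62%; headline unemployment rate ≈ 8.88%.

Labor force = 76,140 + 7,422 = 83,562.
Numerator = 7,422 + 827 + 1,553 = 9,802.
Denominator = 83,562 + 827 = 84,389.
Broad rate = 9,802 / 84,389 = 11.62%.
Headline unemployment rate = 7,422 / 83,562 = 8.88%.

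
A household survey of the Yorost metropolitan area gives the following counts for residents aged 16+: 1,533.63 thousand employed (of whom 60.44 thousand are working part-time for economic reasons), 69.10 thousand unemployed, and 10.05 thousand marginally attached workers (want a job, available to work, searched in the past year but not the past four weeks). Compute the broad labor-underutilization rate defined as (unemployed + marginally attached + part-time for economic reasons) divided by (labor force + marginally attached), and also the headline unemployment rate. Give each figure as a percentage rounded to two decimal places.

Labor force = 1,533.63 + 69.10 = 1,602.73 thousand.
Numerator = 69.10 + 10.05 + 60.44 = 139.59 thousand.
Denominator = 1,602.73 + 10.05 = 1,612.78 thousand.
Broad rate = 139.59 / 1,612.78 = 8.66%.
Headline unemployment rate = 69.10 / 1,602.73 = 4.31%.

Broad underutilization rate ≈ 8.66%; headline unemployment rate ≈ 4.31%.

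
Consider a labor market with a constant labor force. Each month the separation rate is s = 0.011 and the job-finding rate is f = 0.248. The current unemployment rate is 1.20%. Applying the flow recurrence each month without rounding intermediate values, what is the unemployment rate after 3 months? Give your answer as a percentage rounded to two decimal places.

With a fixed labor force, u_{t+1} = u_t + s·(1−u_t) − f·u_t = u_t·(1−s−f) + s.
Here 1−s−f = 0.741 and s = 0.011.
u_1 = 0.012000 × 0.741 + 0.011 = 0.019892.
u_2 = 0.019892 × 0.741 + 0.011 = 0.025740.
u_3 = 0.025740 × 0.741 + 0.011 = 0.030073.

Unemployment rate after three months ≈ 3.01%.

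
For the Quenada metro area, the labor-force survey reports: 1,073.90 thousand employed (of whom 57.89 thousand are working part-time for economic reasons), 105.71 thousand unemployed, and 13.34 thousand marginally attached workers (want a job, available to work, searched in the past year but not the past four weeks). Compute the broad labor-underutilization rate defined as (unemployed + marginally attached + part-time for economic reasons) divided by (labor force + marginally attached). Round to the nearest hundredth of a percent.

Broad underutilization rate ≈ 14.83%.

Labor force = 1,073.90 + 105.71 = 1,179.61 thousand.
Numerator = 105.71 + 13.34 + 57.89 = 176.94 thousand.
Denominator = 1,179.61 + 13.34 = 1,192.95 thousand.
Broad rate = 176.94 / 1,192.95 = 14.83%.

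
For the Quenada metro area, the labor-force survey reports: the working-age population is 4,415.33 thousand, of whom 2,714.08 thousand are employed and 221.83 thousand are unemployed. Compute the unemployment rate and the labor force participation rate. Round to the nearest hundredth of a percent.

Unemployment rate ≈ 7.56%; labor force participation rate ≈ 66.49%.

Labor force = employed + unemployed = 2,714.08 + 221.83 = 2,935.91 thousand.
Unemployment rate = 221.83 / 2,935.91 = 7.56%.
Labor force participation rate = 2,935.91 / 4,415.33 = 66.49%.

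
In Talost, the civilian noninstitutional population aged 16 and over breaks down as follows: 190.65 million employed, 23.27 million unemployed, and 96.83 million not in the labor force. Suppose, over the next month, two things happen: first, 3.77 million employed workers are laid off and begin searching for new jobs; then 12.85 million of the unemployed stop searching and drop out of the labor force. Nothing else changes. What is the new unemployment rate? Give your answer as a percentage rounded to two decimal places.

Initially, labor force = 190.65 + 23.27 = 213.92 million, so u = 23.27/213.92 = 10.88%.
After the first change, employed falls and unemployed rises by 3.77; labor force unchanged → E = 186.88, U = 27.04, labor force = 213.92 million.
After the second change, unemployed and labor force both fall by 12.85 → E = 186.88, U = 14.19, labor force = 201.07 million.
New unemployment rate = 14.19 / 201.07 = 7.06%.

New unemployment rate ≈ 7.06%.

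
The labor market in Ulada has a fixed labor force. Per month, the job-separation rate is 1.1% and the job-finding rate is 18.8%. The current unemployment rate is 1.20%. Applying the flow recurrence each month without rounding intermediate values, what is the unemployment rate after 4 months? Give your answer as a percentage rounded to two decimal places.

Unemployment rate after four months ≈ 3.75%.

With a fixed labor force, u_{t+1} = u_t + s·(1−u_t) − f·u_t = u_t·(1−s−f) + s.
Here 1−s−f = 0.801 and s = 0.011.
u_1 = 0.012000 × 0.801 + 0.011 = 0.020612.
u_2 = 0.020612 × 0.801 + 0.011 = 0.027510.
u_3 = 0.027510 × 0.801 + 0.011 = 0.033036.
u_4 = 0.033036 × 0.801 + 0.011 = 0.037462.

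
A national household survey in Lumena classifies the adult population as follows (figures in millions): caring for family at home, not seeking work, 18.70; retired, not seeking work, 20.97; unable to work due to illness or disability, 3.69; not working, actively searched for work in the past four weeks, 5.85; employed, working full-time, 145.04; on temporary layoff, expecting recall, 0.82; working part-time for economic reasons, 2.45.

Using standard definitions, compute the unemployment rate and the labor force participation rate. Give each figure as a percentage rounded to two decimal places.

Employed = 145.04 + 2.45 = 147.49 million (anyone who worked, including part-time for economic reasons, counts as employed).
Unemployed = 5.85 + 0.82 = 6.67 million (jobless and actively searching, or on temporary layoff).
Labor force = 147.49 + 6.67 = 154.16 million.
Not in labor force = 18.70 + 20.97 + 3.69 = 43.36 million (those not working and not actively searching are outside the labor force).
Civilian working-age population = 154.16 + 43.36 = 197.52 million.
Unemployment rate = 6.67 / 154.16 = 4.33%.
Labor force participation rate = 154.16 / 197.52 = 78.05%.

Unemployment rate ≈ 4.33%; labor force participation rate ≈ 78.05%.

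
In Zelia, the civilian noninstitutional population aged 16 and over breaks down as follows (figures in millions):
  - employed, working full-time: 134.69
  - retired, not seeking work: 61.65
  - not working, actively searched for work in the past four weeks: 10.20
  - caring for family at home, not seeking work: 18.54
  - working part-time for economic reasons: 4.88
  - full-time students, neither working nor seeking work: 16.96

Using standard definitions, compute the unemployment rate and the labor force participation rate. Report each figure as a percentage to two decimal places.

Unemployment rate ≈ 6.81%; labor force participation rate ≈ 60.66%.

Employed = 134.69 + 4.88 = 139.57 million (anyone who worked, including part-time for economic reasons, counts as employed).
Unemployed = 10.20 million.
Labor force = 139.57 + 10.20 = 149.77 million.
Not in labor force = 61.65 + 18.54 + 16.96 = 97.15 million (those not working and not actively searching are outside the labor force).
Civilian working-age population = 149.77 + 97.15 = 246.92 million.
Unemployment rate = 10.20 / 149.77 = 6.81%.
Labor force participation rate = 149.77 / 246.92 = 60.66%.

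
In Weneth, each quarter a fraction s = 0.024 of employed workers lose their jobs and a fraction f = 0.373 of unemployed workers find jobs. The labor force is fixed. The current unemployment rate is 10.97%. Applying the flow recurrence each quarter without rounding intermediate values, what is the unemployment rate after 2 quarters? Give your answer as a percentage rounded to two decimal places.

Unemployment rate after two quarters ≈ 7.84%.

With a fixed labor force, u_{t+1} = u_t + s·(1−u_t) − f·u_t = u_t·(1−s−f) + s.
Here 1−s−f = 0.603 and s = 0.024.
u_1 = 0.109700 × 0.603 + 0.024 = 0.090149.
u_2 = 0.090149 × 0.603 + 0.024 = 0.078360.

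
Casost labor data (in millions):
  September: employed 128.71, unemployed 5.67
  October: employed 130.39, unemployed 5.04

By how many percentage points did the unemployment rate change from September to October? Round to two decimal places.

The unemployment rate changed by −0.50 percentage points.

September: labor force = 128.71 + 5.67 = 134.38; u = 5.67/134.38 = 4.22%.
October: labor force = 130.39 + 5.04 = 135.43; u = 5.04/135.43 = 3.72%.
Change = 3.72% − 4.22% = −0.50 pp.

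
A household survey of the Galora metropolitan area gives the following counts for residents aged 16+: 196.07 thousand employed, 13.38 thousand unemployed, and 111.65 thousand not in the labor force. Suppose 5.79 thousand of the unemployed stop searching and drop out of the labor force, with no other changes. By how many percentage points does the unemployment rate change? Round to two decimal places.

The unemployment rate changes by −2.66 percentage points.

Initially, labor force = 196.07 + 13.38 = 209.45 thousand, so u = 13.38/209.45 = 6.39%.
After the change, unemployed and labor force both fall by 5.79 → E = 196.07, U = 7.59, labor force = 203.66 thousand.
New unemployment rate = 7.59 / 203.66 = 3.73%.
Change = 3.73% − 6.39% = −2.66 percentage points.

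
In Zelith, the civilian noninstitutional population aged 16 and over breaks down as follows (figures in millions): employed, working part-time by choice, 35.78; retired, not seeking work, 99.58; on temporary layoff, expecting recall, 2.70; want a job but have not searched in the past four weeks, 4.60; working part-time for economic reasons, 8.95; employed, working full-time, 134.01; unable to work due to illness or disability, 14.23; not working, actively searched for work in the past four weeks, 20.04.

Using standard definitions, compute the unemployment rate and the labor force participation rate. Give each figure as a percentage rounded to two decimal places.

Employed = 35.78 + 8.95 + 134.01 = 178.74 million (anyone who worked, including part-time for economic reasons, counts as employed).
Unemployed = 2.70 + 20.04 = 22.74 million (jobless and actively searching, or on temporary layoff).
Labor force = 178.74 + 22.74 = 201.48 million.
Not in labor force = 99.58 + 4.60 + 14.23 = 118.41 million (those not working and not actively searching are outside the labor force — including those who want a job but have given up searching).
Civilian working-age population = 201.48 + 118.41 = 319.89 million.
Unemployment rate = 22.74 / 201.48 = 11.29%.
Labor force participation rate = 201.48 / 319.89 = 62.98%.

Unemployment rate ≈ 11.29%; labor force participation rate ≈ 62.98%.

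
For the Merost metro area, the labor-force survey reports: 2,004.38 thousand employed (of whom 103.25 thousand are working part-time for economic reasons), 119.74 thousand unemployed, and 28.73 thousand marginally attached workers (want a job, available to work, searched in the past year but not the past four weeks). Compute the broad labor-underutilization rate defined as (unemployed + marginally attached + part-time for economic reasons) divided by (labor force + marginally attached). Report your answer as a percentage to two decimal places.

Broad underutilization rate ≈ 11.69%.

Labor force = 2,004.38 + 119.74 = 2,124.12 thousand.
Numerator = 119.74 + 28.73 + 103.25 = 251.72 thousand.
Denominator = 2,124.12 + 28.73 = 2,152.85 thousand.
Broad rate = 251.72 / 2,152.85 = 11.69%.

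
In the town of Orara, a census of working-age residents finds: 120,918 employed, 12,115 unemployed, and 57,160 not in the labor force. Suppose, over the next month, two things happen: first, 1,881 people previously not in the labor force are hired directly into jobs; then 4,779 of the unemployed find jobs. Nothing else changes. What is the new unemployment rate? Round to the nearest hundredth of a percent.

Initially, labor force = 120,918 + 12,115 = 133,033, so u = 12,115/133,033 = 9.11%.
After the first change, employed and labor force both rise by 1,881; unemployed unchanged → E = 122,799, U = 12,115, labor force = 134,914.
After the second change, unemployed falls and employed rises by 4,779; labor force unchanged → E = 127,578, U = 7,336, labor force = 134,914.
New unemployment rate = 7,336 / 134,914 = 5.44%.

New unemployment rate ≈ 5.44%.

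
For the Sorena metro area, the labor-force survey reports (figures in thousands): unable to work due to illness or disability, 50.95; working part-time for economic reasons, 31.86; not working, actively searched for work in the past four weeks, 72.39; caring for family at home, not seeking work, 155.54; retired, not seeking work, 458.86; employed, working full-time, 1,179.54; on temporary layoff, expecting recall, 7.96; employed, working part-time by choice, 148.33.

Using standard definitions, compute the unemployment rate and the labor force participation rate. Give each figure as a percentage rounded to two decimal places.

Unemployment rate ≈ 5.58%; labor force participation rate ≈ 68.40%.

Employed = 31.86 + 1,179.54 + 148.33 = 1,359.73 thousand (anyone who worked, including part-time for economic reasons, counts as employed).
Unemployed = 72.39 + 7.96 = 80.35 thousand (jobless and actively searching, or on temporary layoff).
Labor force = 1,359.73 + 80.35 = 1,440.08 thousand.
Not in labor force = 50.95 + 155.54 + 458.86 = 665.35 thousand (those not working and not actively searching are outside the labor force).
Civilian working-age population = 1,440.08 + 665.35 = 2,105.43 thousand.
Unemployment rate = 80.35 / 1,440.08 = 5.58%.
Labor force participation rate = 1,440.08 / 2,105.43 = 68.40%.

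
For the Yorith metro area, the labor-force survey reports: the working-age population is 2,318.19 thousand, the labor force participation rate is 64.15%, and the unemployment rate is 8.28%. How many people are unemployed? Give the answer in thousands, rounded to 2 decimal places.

Labor force = 0.6415 × 2,318.19 = 1,487.12 thousand.
Unemployed = 0.0828 × 1,487.12 ≈ 123.13 thousand.

About 123.13 thousand are unemployed.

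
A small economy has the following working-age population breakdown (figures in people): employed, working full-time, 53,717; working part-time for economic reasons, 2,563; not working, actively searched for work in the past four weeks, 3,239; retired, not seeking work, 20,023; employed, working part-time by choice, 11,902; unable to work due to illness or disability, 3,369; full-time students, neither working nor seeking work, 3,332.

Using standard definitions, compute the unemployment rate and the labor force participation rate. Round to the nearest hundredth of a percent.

Unemployment rate ≈ 4.54%; labor force participation rate ≈ 72.77%.

Employed = 53,717 + 2,563 + 11,902 = 68,182 (anyone who worked, including part-time for economic reasons, counts as employed).
Unemployed = 3,239.
Labor force = 68,182 + 3,239 = 71,421.
Not in labor force = 20,023 + 3,369 + 3,332 = 26,724 (those not working and not actively searching are outside the labor force).
Civilian working-age population = 71,421 + 26,724 = 98,145.
Unemployment rate = 3,239 / 71,421 = 4.54%.
Labor force participation rate = 71,421 / 98,145 = 72.77%.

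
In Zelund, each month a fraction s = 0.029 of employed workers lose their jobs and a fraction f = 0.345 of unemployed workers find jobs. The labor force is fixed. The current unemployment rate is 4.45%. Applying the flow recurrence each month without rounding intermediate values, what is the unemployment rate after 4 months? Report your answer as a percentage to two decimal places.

Unemployment rate after four months ≈ 7.25%.

With a fixed labor force, u_{t+1} = u_t + s·(1−u_t) − f·u_t = u_t·(1−s−f) + s.
Here 1−s−f = 0.626 and s = 0.029.
u_1 = 0.044500 × 0.626 + 0.029 = 0.056857.
u_2 = 0.056857 × 0.626 + 0.029 = 0.064592.
u_3 = 0.064592 × 0.626 + 0.029 = 0.069435.
u_4 = 0.069435 × 0.626 + 0.029 = 0.072466.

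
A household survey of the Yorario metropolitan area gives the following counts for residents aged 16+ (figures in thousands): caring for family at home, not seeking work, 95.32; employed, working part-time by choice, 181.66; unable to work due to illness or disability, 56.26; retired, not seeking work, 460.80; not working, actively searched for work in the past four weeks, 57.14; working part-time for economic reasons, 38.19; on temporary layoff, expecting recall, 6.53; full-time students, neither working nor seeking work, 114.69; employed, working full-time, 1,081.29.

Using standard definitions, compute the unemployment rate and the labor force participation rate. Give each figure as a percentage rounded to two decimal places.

Employed = 181.66 + 38.19 + 1,081.29 = 1,301.14 thousand (anyone who worked, including part-time for economic reasons, counts as employed).
Unemployed = 57.14 + 6.53 = 63.67 thousand (jobless and actively searching, or on temporary layoff).
Labor force = 1,301.14 + 63.67 = 1,364.81 thousand.
Not in labor force = 95.32 + 56.26 + 460.80 + 114.69 = 727.07 thousand (those not working and not actively searching are outside the labor force).
Civilian working-age population = 1,364.81 + 727.07 = 2,091.88 thousand.
Unemployment rate = 63.67 / 1,364.81 = 4.67%.
Labor force participation rate = 1,364.81 / 2,091.88 = 65.24%.

Unemployment rate ≈ 4.67%; labor force participation rate ≈ 65.24%.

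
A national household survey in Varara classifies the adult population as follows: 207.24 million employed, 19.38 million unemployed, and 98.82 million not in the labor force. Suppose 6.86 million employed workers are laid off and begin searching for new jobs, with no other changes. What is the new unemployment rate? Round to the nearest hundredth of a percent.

Initially, labor force = 207.24 + 19.38 = 226.62 million, so u = 19.38/226.62 = 8.55%.
After the change, employed falls and unemployed rises by 6.86; labor force unchanged → E = 200.38, U = 26.24, labor force = 226.62 million.
New unemployment rate = 26.24 / 226.62 = 11.58%.

New unemployment rate ≈ 11.58%.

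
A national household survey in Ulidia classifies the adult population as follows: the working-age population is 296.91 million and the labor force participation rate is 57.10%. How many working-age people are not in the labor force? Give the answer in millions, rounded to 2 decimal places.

Share not in the labor force = 1 − 0.5710 = 0.4290.
Not in labor force = 0.4290 × 296.91 ≈ 127.37 million.

About 127.37 million are not in the labor force.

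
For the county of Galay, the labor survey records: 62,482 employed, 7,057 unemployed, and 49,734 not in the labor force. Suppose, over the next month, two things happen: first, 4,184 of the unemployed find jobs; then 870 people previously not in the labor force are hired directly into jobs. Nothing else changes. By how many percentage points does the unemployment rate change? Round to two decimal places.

Initially, labor force = 62,482 + 7,057 = 69,539, so u = 7,057/69,539 = 10.15%.
After the first change, unemployed falls and employed rises by 4,184; labor force unchanged → E = 66,666, U = 2,873, labor force = 69,539.
After the second change, employed and labor force both rise by 870; unemployed unchanged → E = 67,536, U = 2,873, labor force = 70,409.
New unemployment rate = 2,873 / 70,409 = 4.08%.
Change = 4.08% − 10.15% = −6.07 percentage points.

The unemployment rate changes by −6.07 percentage points.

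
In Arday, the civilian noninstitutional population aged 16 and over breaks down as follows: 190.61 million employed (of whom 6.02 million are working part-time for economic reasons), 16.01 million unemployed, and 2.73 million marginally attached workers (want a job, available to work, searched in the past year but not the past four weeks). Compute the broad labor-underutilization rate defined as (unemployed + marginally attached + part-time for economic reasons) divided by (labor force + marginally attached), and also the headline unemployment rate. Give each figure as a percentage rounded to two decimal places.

Labor force = 190.61 + 16.01 = 206.62 million.
Numerator = 16.01 + 2.73 + 6.02 = 24.76 million.
Denominator = 206.62 + 2.73 = 209.35 million.
Broad rate = 24.76 / 209.35 = 11.83%.
Headline unemployment rate = 16.01 / 206.62 = 7.75%.

Broad underutilization rate ≈ 11.83%; headline unemployment rate ≈ 7.75%.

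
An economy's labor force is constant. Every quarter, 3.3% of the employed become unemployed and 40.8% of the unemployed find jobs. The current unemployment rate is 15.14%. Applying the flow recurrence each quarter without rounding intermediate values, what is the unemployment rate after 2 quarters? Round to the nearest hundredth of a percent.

With a fixed labor force, u_{t+1} = u_t + s·(1−u_t) − f·u_t = u_t·(1−s−f) + s.
Here 1−s−f = 0.559 and s = 0.033.
u_1 = 0.151400 × 0.559 + 0.033 = 0.117633.
u_2 = 0.117633 × 0.559 + 0.033 = 0.098757.

Unemployment rate after two quarters ≈ 9.88%.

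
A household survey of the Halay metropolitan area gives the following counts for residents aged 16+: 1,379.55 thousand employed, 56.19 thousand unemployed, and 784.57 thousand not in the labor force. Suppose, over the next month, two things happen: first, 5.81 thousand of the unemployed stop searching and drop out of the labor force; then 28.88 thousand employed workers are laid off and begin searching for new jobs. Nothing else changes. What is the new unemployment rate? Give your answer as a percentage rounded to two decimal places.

Initially, labor force = 1,379.55 + 56.19 = 1,435.74 thousand, so u = 56.19/1,435.74 = 3.91%.
After the first change, unemployed and labor force both fall by 5.81 → E = 1,379.55, U = 50.38, labor force = 1,429.93 thousand.
After the second change, employed falls and unemployed rises by 28.88; labor force unchanged → E = 1,350.67, U = 79.26, labor force = 1,429.93 thousand.
New unemployment rate = 79.26 / 1,429.93 = 5.54%.

New unemployment rate ≈ 5.54%.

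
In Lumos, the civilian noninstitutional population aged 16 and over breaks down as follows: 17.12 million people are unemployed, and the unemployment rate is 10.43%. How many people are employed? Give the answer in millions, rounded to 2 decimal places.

Labor force = U / u = 17.12 / 0.1043 ≈ 164.14 million.
Employed = labor force − unemployed = 164.14 − 17.12 = 147.02 million.

About 147.02 million are employed.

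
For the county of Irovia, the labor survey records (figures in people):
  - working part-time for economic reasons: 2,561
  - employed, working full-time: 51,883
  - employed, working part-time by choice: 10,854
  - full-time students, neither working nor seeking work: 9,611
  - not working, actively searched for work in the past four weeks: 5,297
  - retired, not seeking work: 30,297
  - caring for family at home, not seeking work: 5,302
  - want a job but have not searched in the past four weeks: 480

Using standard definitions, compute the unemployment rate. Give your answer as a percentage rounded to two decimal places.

Unemployment rate ≈ 7.50%.

Employed = 2,561 + 51,883 + 10,854 = 65,298 (anyone who worked, including part-time for economic reasons, counts as employed).
Unemployed = 5,297.
Labor force = 65,298 + 5,297 = 70,595.
Unemployment rate = 5,297 / 70,595 = 7.50%.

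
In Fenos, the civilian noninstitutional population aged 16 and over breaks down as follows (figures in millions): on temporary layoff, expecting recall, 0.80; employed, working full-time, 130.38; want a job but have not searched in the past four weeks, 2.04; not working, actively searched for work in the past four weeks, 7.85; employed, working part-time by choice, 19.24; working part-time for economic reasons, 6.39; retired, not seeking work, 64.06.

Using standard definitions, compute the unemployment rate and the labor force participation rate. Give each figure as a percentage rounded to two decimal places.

Employed = 130.38 + 19.24 + 6.39 = 156.01 million (anyone who worked, including part-time for economic reasons, counts as employed).
Unemployed = 0.80 + 7.85 = 8.65 million (jobless and actively searching, or on temporary layoff).
Labor force = 156.01 + 8.65 = 164.66 million.
Not in labor force = 2.04 + 64.06 = 66.10 million (those not working and not actively searching are outside the labor force — including those who want a job but have given up searching).
Civilian working-age population = 164.66 + 66.10 = 230.76 million.
Unemployment rate = 8.65 / 164.66 = 5.25%.
Labor force participation rate = 164.66 / 230.76 = 71.36%.

Unemployment rate ≈ 5.25%; labor force participation rate ≈ 71.36%.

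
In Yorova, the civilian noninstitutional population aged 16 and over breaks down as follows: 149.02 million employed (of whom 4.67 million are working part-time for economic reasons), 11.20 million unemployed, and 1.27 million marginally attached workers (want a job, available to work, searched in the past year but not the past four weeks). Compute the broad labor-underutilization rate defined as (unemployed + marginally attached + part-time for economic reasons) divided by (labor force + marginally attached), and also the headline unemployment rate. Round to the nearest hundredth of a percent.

Broad underutilization rate ≈ 10.61%; headline unemployment rate ≈ 6.99%.

Labor force = 149.02 + 11.20 = 160.22 million.
Numerator = 11.20 + 1.27 + 4.67 = 17.14 million.
Denominator = 160.22 + 1.27 = 161.49 million.
Broad rate = 17.14 / 161.49 = 10.61%.
Headline unemployment rate = 11.20 / 160.22 = 6.99%.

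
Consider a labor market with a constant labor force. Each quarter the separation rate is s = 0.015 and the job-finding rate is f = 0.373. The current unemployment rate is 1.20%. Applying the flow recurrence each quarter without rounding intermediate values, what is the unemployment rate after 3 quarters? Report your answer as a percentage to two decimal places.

Unemployment rate after three quarters ≈ 3.25%.

With a fixed labor force, u_{t+1} = u_t + s·(1−u_t) − f·u_t = u_t·(1−s−f) + s.
Here 1−s−f = 0.612 and s = 0.015.
u_1 = 0.012000 × 0.612 + 0.015 = 0.022344.
u_2 = 0.022344 × 0.612 + 0.015 = 0.028675.
u_3 = 0.028675 × 0.612 + 0.015 = 0.032549.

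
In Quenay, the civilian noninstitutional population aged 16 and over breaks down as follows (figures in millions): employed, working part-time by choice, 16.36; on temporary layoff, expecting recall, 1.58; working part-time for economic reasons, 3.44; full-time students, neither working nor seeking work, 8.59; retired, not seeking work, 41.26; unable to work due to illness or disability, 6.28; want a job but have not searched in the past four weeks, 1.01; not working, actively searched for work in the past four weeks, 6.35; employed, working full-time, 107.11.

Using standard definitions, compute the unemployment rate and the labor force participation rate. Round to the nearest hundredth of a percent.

Unemployment rate ≈ 5.88%; labor force participation rate ≈ 70.24%.

Employed = 16.36 + 3.44 + 107.11 = 126.91 million (anyone who worked, including part-time for economic reasons, counts as employed).
Unemployed = 1.58 + 6.35 = 7.93 million (jobless and actively searching, or on temporary layoff).
Labor force = 126.91 + 7.93 = 134.84 million.
Not in labor force = 8.59 + 41.26 + 6.28 + 1.01 = 57.14 million (those not working and not actively searching are outside the labor force — including those who want a job but have given up searching).
Civilian working-age population = 134.84 + 57.14 = 191.98 million.
Unemployment rate = 7.93 / 134.84 = 5.88%.
Labor force participation rate = 134.84 / 191.98 = 70.24%.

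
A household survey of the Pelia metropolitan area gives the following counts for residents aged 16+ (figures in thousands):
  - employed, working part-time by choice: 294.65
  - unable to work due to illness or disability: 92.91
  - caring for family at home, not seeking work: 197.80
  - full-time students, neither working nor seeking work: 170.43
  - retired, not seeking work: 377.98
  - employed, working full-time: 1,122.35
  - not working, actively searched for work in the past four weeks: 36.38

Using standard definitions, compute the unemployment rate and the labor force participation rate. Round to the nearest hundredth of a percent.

Employed = 294.65 + 1,122.35 = 1,417.00 thousand.
Unemployed = 36.38 thousand.
Labor force = 1,417.00 + 36.38 = 1,453.38 thousand.
Not in labor force = 92.91 + 197.80 + 170.43 + 377.98 = 839.12 thousand (those not working and not actively searching are outside the labor force).
Civilian working-age population = 1,453.38 + 839.12 = 2,292.50 thousand.
Unemployment rate = 36.38 / 1,453.38 = 2.50%.
Labor force participation rate = 1,453.38 / 2,292.50 = 63.40%.

Unemployment rate ≈ 2.50%; labor force participation rate ≈ 63.40%.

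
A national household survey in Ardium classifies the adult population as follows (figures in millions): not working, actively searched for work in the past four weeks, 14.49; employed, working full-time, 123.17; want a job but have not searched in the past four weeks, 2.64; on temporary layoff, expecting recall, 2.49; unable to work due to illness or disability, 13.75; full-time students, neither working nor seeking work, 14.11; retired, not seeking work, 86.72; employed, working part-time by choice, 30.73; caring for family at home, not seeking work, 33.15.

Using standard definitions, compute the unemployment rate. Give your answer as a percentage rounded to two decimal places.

Employed = 123.17 + 30.73 = 153.90 million.
Unemployed = 14.49 + 2.49 = 16.98 million (jobless and actively searching, or on temporary layoff).
Labor force = 153.90 + 16.98 = 170.88 million.
Unemployment rate = 16.98 / 170.88 = 9.94%.

Unemployment rate ≈ 9.94%.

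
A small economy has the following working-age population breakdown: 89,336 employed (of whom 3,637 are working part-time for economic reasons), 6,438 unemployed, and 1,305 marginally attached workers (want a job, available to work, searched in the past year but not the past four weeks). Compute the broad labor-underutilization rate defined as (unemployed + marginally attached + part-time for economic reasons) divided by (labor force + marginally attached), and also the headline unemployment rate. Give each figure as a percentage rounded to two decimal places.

Broad underutilization rate ≈ 11.72%; headline unemployment rate ≈ 6.72%.

Labor force = 89,336 + 6,438 = 95,774.
Numerator = 6,438 + 1,305 + 3,637 = 11,380.
Denominator = 95,774 + 1,305 = 97,079.
Broad rate = 11,380 / 97,079 = 11.72%.
Headline unemployment rate = 6,438 / 95,774 = 6.72%.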